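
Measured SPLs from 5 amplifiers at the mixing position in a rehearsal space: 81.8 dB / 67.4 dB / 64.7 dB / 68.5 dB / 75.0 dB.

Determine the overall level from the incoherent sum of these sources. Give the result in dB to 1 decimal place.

Σ 10^(Lᵢ/10) = 1.985e+08.
Combined level = 10 log₁₀(1.985e+08) = 83.0 dB.

83.0 dB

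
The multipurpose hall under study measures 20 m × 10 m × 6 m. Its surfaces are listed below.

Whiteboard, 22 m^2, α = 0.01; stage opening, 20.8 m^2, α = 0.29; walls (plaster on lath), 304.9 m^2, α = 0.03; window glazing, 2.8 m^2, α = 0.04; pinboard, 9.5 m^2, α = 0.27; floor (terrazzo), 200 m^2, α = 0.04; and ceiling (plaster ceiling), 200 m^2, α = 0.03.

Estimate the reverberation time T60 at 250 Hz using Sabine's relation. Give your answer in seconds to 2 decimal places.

Summing Sᵢαᵢ: 0.220 + 6.032 + 9.147 + 0.112 + 2.565 + 8.000 + 6.000 → A = 32.076 sabins.
V = 20·10·6 = 1200 m³.
T = 0.161 V/A = 0.161·1200/32.076 = 6.02 s.

6.02 s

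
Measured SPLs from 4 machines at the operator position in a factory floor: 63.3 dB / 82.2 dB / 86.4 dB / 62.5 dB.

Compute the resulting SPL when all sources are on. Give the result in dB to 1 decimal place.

87.8 dB

Sum in the linear (power) domain: Σ 10^(Lᵢ/10) = 10^(63.3/10) + 10^(82.2/10) + 10^(86.4/10) + 10^(62.5/10) = 6.064e+08.
Back to dB: 10·log₁₀ Σ = 87.8 dB.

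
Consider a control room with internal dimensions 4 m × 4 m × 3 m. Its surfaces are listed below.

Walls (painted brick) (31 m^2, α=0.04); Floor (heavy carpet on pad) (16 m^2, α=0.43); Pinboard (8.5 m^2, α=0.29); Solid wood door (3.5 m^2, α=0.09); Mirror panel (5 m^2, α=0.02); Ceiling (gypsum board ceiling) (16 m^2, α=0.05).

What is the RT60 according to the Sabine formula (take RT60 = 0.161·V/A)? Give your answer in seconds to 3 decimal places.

0.655 s

Summing Sᵢαᵢ: 1.240 + 6.880 + 2.465 + 0.315 + 0.100 + 0.800 → A = 11.800 sabins.
Room volume: 48 m³.
T = 0.161 V/A = 0.161·48/11.800 = 0.655 s.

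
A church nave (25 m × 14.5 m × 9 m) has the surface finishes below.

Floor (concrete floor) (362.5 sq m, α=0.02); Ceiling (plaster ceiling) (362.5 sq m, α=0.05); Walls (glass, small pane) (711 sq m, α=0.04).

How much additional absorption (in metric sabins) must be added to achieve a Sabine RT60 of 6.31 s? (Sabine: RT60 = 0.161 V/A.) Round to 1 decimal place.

29.4 sabins

Equivalent absorption area: A₁ = 362.5·0.02 + 362.5·0.05 + 711·0.04 = 53.815 sq m.
For T = 6.31 s, need A₂ = 0.161·V/T = 0.161·3262.5/6.31 = 83.243 sabins.
ΔA = A₂ − A₁ = 83.243 − 53.815 = 29.4 sabins.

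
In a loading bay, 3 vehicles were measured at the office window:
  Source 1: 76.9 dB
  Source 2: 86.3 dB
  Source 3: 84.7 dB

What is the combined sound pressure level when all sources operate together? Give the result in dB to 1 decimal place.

88.9 dB

Σ 10^(Lᵢ/10) = 7.707e+08.
Back to dB: 10·log₁₀ Σ = 88.9 dB.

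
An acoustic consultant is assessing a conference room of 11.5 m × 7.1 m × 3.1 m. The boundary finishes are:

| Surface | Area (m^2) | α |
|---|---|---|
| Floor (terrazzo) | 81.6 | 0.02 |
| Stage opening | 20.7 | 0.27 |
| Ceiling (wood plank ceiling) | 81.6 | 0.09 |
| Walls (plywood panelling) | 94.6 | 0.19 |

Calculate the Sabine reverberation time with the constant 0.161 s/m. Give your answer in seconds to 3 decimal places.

1.252 seconds

A = Σ Sᵢαᵢ = 81.6*0.02 + 20.7*0.27 + 81.6*0.09 + 94.6*0.19 = 32.539 sabins.
V = 11.5·7.1·3.1 = 253.115 m³.
RT60 = 0.161 · V / A = 0.161 × 253.115 / 32.539 = 1.252 s.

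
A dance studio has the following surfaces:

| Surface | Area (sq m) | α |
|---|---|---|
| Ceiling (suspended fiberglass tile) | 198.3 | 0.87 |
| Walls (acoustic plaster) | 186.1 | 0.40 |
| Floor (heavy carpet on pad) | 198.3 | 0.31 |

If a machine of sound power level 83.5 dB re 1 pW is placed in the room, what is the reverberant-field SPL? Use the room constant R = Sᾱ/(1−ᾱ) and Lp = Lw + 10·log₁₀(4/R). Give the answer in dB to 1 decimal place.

A = 308.434 sabins; S = 582.7 sq m.
ᾱ = 0.5293, so room constant R = A/(1−ᾱ) = 655.267 sq m.
Lp = 83.5 + 10·log₁₀(4/655.267) = 83.5 + (-22.14) = 61.4 dB.

61.4 dB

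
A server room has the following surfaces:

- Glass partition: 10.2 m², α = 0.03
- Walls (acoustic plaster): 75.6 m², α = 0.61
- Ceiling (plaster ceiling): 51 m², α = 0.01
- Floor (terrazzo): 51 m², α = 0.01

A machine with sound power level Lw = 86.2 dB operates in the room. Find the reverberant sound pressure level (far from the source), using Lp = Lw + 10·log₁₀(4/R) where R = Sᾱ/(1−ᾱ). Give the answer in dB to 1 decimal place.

74.2 dB

A = 47.442 sabins; S = 187.8 m².
ᾱ = 47.442/187.8 = 0.2526; R = Sᾱ/(1−ᾱ) = 47.442/(1−0.2526) = 63.476 m².
Lp = 86.2 + 10·log₁₀(4/63.476) = 86.2 + (-12.01) = 74.2 dB.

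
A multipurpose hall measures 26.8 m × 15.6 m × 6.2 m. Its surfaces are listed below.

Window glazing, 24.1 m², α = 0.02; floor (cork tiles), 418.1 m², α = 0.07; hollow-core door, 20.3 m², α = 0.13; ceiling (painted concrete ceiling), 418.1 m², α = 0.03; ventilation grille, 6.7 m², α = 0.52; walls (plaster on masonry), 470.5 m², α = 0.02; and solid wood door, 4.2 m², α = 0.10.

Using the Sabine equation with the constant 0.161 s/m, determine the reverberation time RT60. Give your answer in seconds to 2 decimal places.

7.17 s

Summing Sᵢαᵢ: 0.482 + 29.267 + 2.639 + 12.543 + 3.484 + 9.410 + 0.420 → A = 58.245 sabins.
V = 26.8·15.6·6.2 = 2592.096 m³.
RT60 = 0.161 · V / A = 0.161 × 2592.096 / 58.245 = 7.17 s.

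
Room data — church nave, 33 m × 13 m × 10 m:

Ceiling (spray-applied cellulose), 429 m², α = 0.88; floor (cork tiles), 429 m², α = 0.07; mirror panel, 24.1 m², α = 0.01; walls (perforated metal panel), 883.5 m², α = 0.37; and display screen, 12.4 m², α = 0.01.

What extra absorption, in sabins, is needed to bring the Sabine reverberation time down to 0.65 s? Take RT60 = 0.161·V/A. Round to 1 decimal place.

327.8 sabins

Summing Sᵢαᵢ: 377.520 + 30.030 + 0.241 + 326.895 + 0.124 → A₁ = 734.810 sabins.
Target A₂ = 0.161·4290/0.65 = 1062.600 sabins (V = 4290 m³).
ΔA = A₂ − A₁ = 1062.600 − 734.810 = 327.8 sabins.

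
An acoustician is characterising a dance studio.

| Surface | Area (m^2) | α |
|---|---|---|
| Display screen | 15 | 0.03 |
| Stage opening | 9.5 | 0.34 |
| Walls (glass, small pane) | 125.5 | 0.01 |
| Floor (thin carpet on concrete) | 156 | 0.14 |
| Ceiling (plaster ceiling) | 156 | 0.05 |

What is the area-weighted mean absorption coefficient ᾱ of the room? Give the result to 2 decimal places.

Total surface area S = 462.0 m^2.
Σ(Sᵢαᵢ) = 15·0.03 + 9.5·0.34 + 125.5·0.01 + 156·0.14 + 156·0.05 = 34.575.
ᾱ = A/S = 0.07.

0.07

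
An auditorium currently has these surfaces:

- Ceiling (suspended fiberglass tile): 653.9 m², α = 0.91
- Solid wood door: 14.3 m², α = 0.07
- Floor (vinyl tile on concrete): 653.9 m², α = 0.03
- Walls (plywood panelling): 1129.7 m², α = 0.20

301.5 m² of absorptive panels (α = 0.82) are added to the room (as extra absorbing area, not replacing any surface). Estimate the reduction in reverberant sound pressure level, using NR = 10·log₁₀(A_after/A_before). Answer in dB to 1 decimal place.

Total absorption A_before = 653.9×0.91 + 14.3×0.07 + 653.9×0.03 + 1129.7×0.20
  = 595.049 + 1.001 + 19.617 + 225.940 = 841.607 m² sabins.
Added absorption = 301.5 × 0.82 = 247.230 sabins.
New total A_after = 1088.837 sabins.
NR = 10·log₁₀(1088.837/841.607) = 1.1 dB.

1.1 dB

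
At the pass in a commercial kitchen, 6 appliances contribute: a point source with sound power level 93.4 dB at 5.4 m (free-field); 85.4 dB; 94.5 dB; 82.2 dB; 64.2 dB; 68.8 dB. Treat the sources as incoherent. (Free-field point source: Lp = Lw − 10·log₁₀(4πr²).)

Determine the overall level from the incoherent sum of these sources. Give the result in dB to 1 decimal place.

Source at 5.4 m: Lp = 93.4 − 10·log₁₀(4π·5.4²) = 93.4 − 10·log₁₀(366.435) = 67.8 dB.
Converting to relative power and adding: 10^(67.8/10) + 10^(85.4/10) + 10^(94.5/10) + 10^(82.2/10) + 10^(64.2/10) + 10^(68.8/10) = 3.347e+09.
Back to dB: 10·log₁₀ Σ = 95.2 dB.

95.2 dB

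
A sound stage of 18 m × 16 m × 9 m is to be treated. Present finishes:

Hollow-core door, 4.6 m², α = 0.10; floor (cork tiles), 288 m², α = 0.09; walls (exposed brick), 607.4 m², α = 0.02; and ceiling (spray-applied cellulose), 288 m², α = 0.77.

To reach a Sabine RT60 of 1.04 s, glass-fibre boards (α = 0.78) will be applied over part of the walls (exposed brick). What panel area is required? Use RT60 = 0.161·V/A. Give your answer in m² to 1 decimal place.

185.5

Summing Sᵢαᵢ: 0.460 + 25.920 + 12.148 + 221.760 → A₁ = 260.288 sabins.
V = 2592 m³. Target absorption A₂ = 0.161 × 2592 / 1.04 = 401.262 sabins.
ΔA needed = 401.262 − 260.288 = 140.974 sabins.
Each m² of panel replacing the walls (exposed brick) adds (0.78 − 0.02) = 0.76 sabins.
Area = ΔA/Δα = 140.974/0.76 = 185.5 m².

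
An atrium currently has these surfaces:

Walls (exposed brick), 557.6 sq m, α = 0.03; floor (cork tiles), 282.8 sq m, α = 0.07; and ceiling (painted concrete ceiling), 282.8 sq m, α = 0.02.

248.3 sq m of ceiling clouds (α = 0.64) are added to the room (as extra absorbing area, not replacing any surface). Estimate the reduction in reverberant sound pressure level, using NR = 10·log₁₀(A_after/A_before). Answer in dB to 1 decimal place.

6.8 dB

A_before = Σ Sᵢαᵢ = 557.6·0.03 + 282.8·0.07 + 282.8·0.02 = 42.180 sabins.
Added absorption = 248.3 × 0.64 = 158.912 sabins.
New total A_after = 201.092 sabins.
NR = 10·log₁₀(201.092/42.180) = 6.8 dB.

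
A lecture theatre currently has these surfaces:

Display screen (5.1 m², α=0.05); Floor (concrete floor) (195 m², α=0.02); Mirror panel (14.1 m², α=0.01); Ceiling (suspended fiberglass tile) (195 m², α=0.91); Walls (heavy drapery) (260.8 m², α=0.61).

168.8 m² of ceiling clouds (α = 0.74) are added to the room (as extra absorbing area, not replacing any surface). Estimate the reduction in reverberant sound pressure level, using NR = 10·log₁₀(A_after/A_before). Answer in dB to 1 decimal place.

1.4 dB

A_before = Σ Sᵢαᵢ = 5.1·0.05 + 195·0.02 + 14.1·0.01 + 195·0.91 + 260.8·0.61 = 340.834 sabins.
Treatment contributes 168.8·0.74 = 124.912 sabins.
A_after = 340.834 + 124.912 = 465.746 sabins.
NR = 10·log₁₀(465.746/340.834) = 1.4 dB.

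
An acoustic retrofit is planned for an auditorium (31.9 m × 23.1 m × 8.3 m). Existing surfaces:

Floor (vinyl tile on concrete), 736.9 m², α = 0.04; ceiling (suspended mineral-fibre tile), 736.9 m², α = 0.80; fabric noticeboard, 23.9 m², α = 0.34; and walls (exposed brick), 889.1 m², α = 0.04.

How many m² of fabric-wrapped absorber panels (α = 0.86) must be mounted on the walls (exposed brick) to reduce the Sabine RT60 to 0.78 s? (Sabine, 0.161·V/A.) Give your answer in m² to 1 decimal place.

731.4

Equivalent absorption area: A₁ = 736.9×0.04 + 736.9×0.80 + 23.9×0.34 + 889.1×0.04 = 662.686 m².
Required A₂ = 0.161·6116.187/0.78 = 1262.444 sabins.
Absorption to add: 1262.444 − 662.686 = 599.758 sabins.
Each m² of panel replacing the walls (exposed brick) adds (0.86 − 0.04) = 0.82 sabins.
Area = ΔA/Δα = 599.758/0.82 = 731.4 m².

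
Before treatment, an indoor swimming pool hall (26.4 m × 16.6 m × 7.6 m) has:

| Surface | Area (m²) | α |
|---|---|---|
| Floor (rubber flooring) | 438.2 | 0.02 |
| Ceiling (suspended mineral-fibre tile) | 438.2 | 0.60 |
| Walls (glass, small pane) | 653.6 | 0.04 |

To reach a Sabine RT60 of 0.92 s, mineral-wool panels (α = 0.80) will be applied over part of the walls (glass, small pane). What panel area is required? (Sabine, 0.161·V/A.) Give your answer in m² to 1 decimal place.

375.0

Equivalent absorption area: A₁ = 438.2×0.02 + 438.2×0.60 + 653.6×0.04 = 297.828 m².
Required A₂ = 0.161·3330.624/0.92 = 582.859 sabins.
ΔA needed = 582.859 − 297.828 = 285.031 sabins.
Each m² of panel replacing the walls (glass, small pane) adds (0.80 − 0.04) = 0.76 sabins.
Panel area = 285.031 / 0.76 = 375.0 m².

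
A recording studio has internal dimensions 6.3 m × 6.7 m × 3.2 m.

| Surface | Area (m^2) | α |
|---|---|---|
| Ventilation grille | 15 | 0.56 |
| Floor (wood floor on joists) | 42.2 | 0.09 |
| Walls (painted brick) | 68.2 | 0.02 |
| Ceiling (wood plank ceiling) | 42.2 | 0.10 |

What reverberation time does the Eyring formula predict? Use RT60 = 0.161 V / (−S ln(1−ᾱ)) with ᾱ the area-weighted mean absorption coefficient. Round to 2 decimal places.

S = Σ Sᵢ = 167.6 m^2.
Absorption A = 15·0.56 + 42.2·0.09 + 68.2·0.02 + 42.2·0.10 = 17.782 sabins.
ᾱ = 17.782 / 167.6 = 0.1061.
Eyring denominator: −S ln(1−ᾱ) = 18.798.
V = 6.3 × 6.7 × 3.2 = 135.072 m³.
T = 0.161·V/[−S·ln(1−ᾱ)] = 0.161·135.072/18.798 = 1.16 s.

1.16 s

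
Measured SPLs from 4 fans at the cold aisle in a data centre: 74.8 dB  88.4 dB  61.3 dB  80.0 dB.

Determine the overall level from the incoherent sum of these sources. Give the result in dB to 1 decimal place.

Σ 10^(Lᵢ/10) = 8.234e+08.
Combined level = 10 log₁₀(8.234e+08) = 89.2 dB.

89.2 dB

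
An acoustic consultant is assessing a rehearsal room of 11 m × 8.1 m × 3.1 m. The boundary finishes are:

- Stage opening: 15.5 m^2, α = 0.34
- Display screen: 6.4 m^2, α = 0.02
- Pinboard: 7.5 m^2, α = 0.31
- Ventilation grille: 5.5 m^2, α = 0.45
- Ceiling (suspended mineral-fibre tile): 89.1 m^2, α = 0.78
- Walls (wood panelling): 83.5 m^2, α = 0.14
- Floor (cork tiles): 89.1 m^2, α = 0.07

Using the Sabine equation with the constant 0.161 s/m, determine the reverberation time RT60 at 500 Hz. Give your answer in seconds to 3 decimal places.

0.456 seconds

Summing Sᵢαᵢ: 5.270 + 0.128 + 2.325 + 2.475 + 69.498 + 11.690 + 6.237 → A = 97.623 sabins.
V = 11·8.1·3.1 = 276.21 m³.
RT60 = 0.161 · V / A = 0.161 × 276.21 / 97.623 = 0.456 s.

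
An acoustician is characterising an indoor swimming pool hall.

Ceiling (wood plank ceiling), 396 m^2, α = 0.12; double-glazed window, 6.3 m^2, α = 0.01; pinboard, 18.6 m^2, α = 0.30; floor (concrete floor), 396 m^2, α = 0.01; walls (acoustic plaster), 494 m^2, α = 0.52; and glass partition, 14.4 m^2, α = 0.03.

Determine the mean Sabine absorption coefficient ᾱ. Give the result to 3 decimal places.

0.237

S = Σ Sᵢ = 396 + 6.3 + 18.6 + 396 + 494 + 14.4 = 1325.3 m^2.
Σ(Sᵢαᵢ) = 396·0.12 + 6.3·0.01 + 18.6·0.30 + 396·0.01 + 494·0.52 + 14.4·0.03 = 314.435.
ᾱ = 314.435 / 1325.3 = 0.237.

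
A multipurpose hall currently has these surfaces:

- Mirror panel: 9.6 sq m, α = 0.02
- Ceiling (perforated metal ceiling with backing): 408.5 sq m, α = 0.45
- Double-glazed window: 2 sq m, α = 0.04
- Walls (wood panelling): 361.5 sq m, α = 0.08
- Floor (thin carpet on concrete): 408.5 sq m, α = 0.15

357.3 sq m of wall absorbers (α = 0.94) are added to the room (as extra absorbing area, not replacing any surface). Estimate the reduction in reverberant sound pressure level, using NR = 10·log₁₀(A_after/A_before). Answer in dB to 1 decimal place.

Total absorption A_before = 9.6*0.02 + 408.5*0.45 + 2*0.04 + 361.5*0.08 + 408.5*0.15
  = 0.192 + 183.825 + 0.080 + 28.920 + 61.275 = 274.292 sq m sabins.
Added absorption = 357.3 × 0.94 = 335.862 sabins.
A_after = 274.292 + 335.862 = 610.154 sabins.
NR = 10·log₁₀(610.154/274.292) = 3.5 dB.

3.5 dB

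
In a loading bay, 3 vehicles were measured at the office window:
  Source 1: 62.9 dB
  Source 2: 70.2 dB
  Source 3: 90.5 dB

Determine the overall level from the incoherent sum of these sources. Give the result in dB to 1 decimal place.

90.5 dB

Σ 10^(Lᵢ/10) = 1.134e+09.
Combined level = 10 log₁₀(1.134e+09) = 90.5 dB.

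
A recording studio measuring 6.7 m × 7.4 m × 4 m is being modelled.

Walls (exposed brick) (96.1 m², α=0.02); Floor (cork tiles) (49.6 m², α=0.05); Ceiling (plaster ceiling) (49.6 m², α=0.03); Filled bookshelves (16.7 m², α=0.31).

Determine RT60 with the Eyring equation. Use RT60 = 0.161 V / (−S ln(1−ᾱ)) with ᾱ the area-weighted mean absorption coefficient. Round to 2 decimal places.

2.81 sec

Total surface area S = 96.1 + 49.6 + 49.6 + 16.7 = 212.0 m².
Σ(Sᵢαᵢ) = 96.1·0.02 + 49.6·0.05 + 49.6·0.03 + 16.7·0.31 = 11.067.
Mean coefficient ᾱ = A/S = 0.0522.
−S·ln(1−ᾱ) = −212.0 × ln(1 − 0.0522) = 11.366.
V = 6.7 × 7.4 × 4 = 198.32 m³.
RT60 = 0.161 × 198.32 / 11.366 = 2.81 s.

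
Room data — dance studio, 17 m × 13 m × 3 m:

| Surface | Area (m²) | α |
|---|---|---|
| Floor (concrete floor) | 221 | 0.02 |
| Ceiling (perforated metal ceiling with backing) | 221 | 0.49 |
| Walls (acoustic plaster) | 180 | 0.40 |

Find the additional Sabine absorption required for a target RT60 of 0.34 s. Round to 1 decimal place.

A₁ = Σ Sᵢαᵢ = 221·0.02 + 221·0.49 + 180·0.40 = 184.710 sabins.
V = 663 m³. Required absorption A₂ = 0.161 × 663 / 0.34 = 313.950 sabins.
Additional absorption ΔA = 313.950 − 184.710 = 129.2 sabins.

129.2 sabins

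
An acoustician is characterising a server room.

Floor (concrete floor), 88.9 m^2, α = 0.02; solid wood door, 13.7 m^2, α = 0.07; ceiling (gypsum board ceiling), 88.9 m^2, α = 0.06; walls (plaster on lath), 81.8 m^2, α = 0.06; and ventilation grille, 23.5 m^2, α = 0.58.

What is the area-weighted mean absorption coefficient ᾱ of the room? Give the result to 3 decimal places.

S = Σ Sᵢ = 88.9 + 13.7 + 88.9 + 81.8 + 23.5 = 296.8 m^2.
A = 88.9*0.02 + 13.7*0.07 + 88.9*0.06 + 81.8*0.06 + 23.5*0.58 = 26.609 sabins.
ᾱ = 26.609 / 296.8 = 0.090.

0.090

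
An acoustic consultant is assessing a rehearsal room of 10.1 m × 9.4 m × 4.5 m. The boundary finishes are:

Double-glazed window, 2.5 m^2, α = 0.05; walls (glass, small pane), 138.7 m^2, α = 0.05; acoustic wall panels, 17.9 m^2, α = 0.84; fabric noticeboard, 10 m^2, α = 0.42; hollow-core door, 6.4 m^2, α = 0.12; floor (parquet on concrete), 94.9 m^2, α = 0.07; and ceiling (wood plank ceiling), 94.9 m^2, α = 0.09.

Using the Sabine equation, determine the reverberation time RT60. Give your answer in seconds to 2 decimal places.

1.63 sec

Equivalent absorption area: A = 2.5·0.05 + 138.7·0.05 + 17.9·0.84 + 10·0.42 + 6.4·0.12 + 94.9·0.07 + 94.9·0.09 = 42.248 m^2.
Volume V = 10.1 × 9.4 × 4.5 = 427.23 m³.
T = 0.161 V/A = 0.161·427.23/42.248 = 1.63 s.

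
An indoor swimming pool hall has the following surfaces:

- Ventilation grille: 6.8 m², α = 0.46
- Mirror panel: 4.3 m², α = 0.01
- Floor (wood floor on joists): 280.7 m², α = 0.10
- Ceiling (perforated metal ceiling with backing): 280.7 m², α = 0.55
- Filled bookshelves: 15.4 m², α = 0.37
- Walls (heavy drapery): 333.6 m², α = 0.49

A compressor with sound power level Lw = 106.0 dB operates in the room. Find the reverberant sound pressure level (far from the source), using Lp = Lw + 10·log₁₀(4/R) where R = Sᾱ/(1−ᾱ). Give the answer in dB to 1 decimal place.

84.4 dB

A = 354.788 sabins; S = 921.5 m².
ᾱ = 354.788/921.5 = 0.3850; R = Sᾱ/(1−ᾱ) = 354.788/(1−0.3850) = 576.891 m².
Lp = 106.0 + 10·log₁₀(4/576.891) = 106.0 + (-21.59) = 84.4 dB.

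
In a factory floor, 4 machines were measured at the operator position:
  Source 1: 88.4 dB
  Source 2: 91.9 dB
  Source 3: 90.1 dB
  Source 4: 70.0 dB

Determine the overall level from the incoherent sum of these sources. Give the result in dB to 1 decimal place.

Sum in the linear (power) domain: Σ 10^(Lᵢ/10) = 10^(88.4/10) + 10^(91.9/10) + 10^(90.1/10) + 10^(70.0/10) = 3.274e+09.
Back to dB: 10·log₁₀ Σ = 95.2 dB.

95.2 dB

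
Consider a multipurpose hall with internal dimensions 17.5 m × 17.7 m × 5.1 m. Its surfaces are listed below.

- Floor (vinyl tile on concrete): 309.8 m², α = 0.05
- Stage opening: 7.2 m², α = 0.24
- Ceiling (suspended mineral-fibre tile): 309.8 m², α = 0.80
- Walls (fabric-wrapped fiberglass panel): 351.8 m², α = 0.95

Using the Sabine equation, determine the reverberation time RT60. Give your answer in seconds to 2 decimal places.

0.42 seconds

Total absorption A = 309.8·0.05 + 7.2·0.24 + 309.8·0.80 + 351.8·0.95
  = 15.490 + 1.728 + 247.840 + 334.210 = 599.268 m² sabins.
V = 17.5·17.7·5.1 = 1579.725 m³.
Sabine: RT60 = 0.161 × 1579.725 / 599.268 = 0.42 s.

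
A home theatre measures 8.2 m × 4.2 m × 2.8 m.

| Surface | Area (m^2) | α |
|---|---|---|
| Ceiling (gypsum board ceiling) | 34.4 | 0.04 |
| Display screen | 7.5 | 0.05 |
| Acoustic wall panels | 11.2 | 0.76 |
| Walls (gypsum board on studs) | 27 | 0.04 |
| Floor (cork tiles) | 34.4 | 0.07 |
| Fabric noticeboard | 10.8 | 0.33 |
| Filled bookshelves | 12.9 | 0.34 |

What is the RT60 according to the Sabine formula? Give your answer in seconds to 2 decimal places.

A = Σ Sᵢαᵢ = 34.4·0.04 + 7.5·0.05 + 11.2·0.76 + 27·0.04 + 34.4·0.07 + 10.8·0.33 + 12.9·0.34 = 21.701 sabins.
Volume V = 8.2 × 4.2 × 2.8 = 96.432 m³.
RT60 = 0.161 · V / A = 0.161 × 96.432 / 21.701 = 0.72 s.

0.72 s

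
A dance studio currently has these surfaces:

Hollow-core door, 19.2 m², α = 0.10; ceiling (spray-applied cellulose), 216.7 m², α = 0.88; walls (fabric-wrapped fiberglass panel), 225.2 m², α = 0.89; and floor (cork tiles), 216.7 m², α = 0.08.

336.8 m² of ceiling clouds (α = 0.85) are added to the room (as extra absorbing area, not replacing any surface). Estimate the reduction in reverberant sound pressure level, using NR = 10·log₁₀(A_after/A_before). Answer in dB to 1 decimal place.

Equivalent absorption area: A_before = 19.2×0.10 + 216.7×0.88 + 225.2×0.89 + 216.7×0.08 = 410.380 m².
Added absorption = 336.8 × 0.85 = 286.280 sabins.
A_after = 410.380 + 286.280 = 696.660 sabins.
Reduction = 10 log₁₀(A_after/A_before) = 10 log₁₀(1.6976) = 2.3 dB.

2.3 dB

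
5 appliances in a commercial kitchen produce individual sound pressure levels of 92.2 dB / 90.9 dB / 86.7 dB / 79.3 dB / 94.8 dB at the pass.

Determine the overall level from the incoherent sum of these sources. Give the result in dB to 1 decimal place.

98.1 dB

Sum in the linear (power) domain: Σ 10^(Lᵢ/10) = 10^(92.2/10) + 10^(90.9/10) + 10^(86.7/10) + 10^(79.3/10) + 10^(94.8/10) = 6.463e+09.
Back to dB: 10·log₁₀ Σ = 98.1 dB.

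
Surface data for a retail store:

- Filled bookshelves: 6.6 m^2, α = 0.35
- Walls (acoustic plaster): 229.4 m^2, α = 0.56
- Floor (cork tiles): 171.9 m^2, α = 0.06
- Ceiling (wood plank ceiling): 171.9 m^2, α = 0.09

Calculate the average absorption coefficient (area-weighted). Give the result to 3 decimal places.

0.270

Total surface area S = 579.8 m^2.
A = 6.6·0.35 + 229.4·0.56 + 171.9·0.06 + 171.9·0.09 = 156.559 sabins.
ᾱ = 156.559 / 579.8 = 0.270.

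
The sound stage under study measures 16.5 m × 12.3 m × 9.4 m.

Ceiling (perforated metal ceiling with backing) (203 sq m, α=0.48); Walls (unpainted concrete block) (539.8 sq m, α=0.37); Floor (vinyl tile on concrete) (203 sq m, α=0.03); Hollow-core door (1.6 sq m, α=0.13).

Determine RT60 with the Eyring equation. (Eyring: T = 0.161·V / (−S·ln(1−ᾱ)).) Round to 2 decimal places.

0.84 s

S = Σ Sᵢ = 947.4 sq m.
Σ(Sᵢαᵢ) = 203·0.48 + 539.8·0.37 + 203·0.03 + 1.6·0.13 = 303.464.
Mean coefficient ᾱ = A/S = 0.3203.
Eyring denominator: −S ln(1−ᾱ) = 365.795.
V = 16.5 × 12.3 × 9.4 = 1907.73 m³.
RT60 = 0.161 × 1907.73 / 365.795 = 0.84 s.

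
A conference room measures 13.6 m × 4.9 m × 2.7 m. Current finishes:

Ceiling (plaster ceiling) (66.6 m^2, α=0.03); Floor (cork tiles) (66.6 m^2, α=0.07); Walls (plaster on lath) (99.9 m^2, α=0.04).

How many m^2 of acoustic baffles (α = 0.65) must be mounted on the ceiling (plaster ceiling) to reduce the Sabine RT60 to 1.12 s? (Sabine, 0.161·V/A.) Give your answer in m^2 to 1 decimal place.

24.5

A₁ = Σ Sᵢαᵢ = 66.6·0.03 + 66.6·0.07 + 99.9·0.04 = 10.656 sabins.
Required A₂ = 0.161·179.928/1.12 = 25.865 sabins.
Absorption to add: 25.865 − 10.656 = 15.209 sabins.
Net gain per m^2: Δα = 0.65 − 0.03 = 0.62.
Panel area = 15.209 / 0.62 = 24.5 m^2.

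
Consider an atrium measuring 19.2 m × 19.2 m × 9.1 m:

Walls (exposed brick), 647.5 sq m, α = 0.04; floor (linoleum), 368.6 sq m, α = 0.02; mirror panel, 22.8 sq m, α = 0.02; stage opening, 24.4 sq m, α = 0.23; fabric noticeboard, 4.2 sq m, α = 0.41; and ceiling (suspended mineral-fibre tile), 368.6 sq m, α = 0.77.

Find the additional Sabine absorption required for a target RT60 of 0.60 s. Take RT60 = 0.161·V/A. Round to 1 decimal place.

575.3 sabins

Equivalent absorption area: A₁ = 647.5*0.04 + 368.6*0.02 + 22.8*0.02 + 24.4*0.23 + 4.2*0.41 + 368.6*0.77 = 324.884 sq m.
Target A₂ = 0.161·3354.624/0.60 = 900.157 sabins (V = 3354.624 m³).
Additional absorption ΔA = 900.157 − 324.884 = 575.3 sabins.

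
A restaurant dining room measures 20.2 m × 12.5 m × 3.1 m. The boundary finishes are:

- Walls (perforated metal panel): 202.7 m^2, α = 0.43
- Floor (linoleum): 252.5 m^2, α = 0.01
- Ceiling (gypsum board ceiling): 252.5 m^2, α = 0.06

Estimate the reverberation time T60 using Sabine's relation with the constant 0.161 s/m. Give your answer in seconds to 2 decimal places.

1.20 s

Summing Sᵢαᵢ: 87.161 + 2.525 + 15.150 → A = 104.836 sabins.
V = 20.2·12.5·3.1 = 782.75 m³.
Sabine: RT60 = 0.161 × 782.75 / 104.836 = 1.20 s.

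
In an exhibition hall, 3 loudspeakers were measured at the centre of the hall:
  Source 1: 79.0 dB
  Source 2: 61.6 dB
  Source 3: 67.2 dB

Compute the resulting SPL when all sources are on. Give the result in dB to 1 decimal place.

Sum in the linear (power) domain: Σ 10^(Lᵢ/10) = 10^(79.0/10) + 10^(61.6/10) + 10^(67.2/10) = 8.613e+07.
L_total = 10·log₁₀(8.613e+07) = 79.4 dB.

79.4 dB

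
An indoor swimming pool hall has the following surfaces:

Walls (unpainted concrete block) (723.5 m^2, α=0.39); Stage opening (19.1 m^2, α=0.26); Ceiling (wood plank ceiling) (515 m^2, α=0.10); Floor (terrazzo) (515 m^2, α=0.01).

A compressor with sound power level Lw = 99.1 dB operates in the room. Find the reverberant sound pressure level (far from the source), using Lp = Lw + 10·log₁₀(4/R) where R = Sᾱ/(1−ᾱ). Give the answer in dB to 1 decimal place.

Σ(Sᵢαᵢ) = 723.5·0.39 + 19.1·0.26 + 515·0.10 + 515·0.01 = 343.781; total area S = 1772.6 m^2.
ᾱ = 343.781/1772.6 = 0.1939; R = Sᾱ/(1−ᾱ) = 343.781/(1−0.1939) = 426.474 m^2.
Lp = 99.1 + 10·log₁₀(4/426.474) = 99.1 + (-20.28) = 78.8 dB.

78.8 dB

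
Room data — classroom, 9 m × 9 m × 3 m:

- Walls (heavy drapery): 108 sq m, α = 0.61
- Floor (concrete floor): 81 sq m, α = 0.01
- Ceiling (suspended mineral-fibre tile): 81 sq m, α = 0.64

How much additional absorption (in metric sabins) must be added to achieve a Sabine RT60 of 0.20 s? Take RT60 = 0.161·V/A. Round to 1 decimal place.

A₁ = Σ Sᵢαᵢ = 108×0.61 + 81×0.01 + 81×0.64 = 118.530 sabins.
V = 243 m³. Required absorption A₂ = 0.161 × 243 / 0.20 = 195.615 sabins.
ΔA = A₂ − A₁ = 195.615 − 118.530 = 77.1 sabins.

77.1 sabins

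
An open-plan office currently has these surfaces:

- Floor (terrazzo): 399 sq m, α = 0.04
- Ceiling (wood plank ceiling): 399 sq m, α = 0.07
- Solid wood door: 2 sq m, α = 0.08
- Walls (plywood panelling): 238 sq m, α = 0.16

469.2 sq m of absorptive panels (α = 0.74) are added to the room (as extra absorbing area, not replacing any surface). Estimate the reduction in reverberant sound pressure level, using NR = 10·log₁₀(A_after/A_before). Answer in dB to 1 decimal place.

Equivalent absorption area: A_before = 399*0.04 + 399*0.07 + 2*0.08 + 238*0.16 = 82.130 sq m.
Treatment contributes 469.2·0.74 = 347.208 sabins.
New total A_after = 429.338 sabins.
Reduction = 10 log₁₀(A_after/A_before) = 10 log₁₀(5.2275) = 7.2 dB.

7.2 dB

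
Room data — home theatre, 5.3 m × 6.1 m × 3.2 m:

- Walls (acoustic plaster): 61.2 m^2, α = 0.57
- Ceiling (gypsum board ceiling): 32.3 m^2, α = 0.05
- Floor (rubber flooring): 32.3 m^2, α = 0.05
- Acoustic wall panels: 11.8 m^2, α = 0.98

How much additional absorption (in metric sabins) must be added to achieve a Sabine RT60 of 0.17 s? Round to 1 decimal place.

A₁ = Σ Sᵢαᵢ = 61.2·0.57 + 32.3·0.05 + 32.3·0.05 + 11.8·0.98 = 49.678 sabins.
Target A₂ = 0.161·103.456/0.17 = 97.979 sabins (V = 103.456 m³).
Additional absorption ΔA = 97.979 − 49.678 = 48.3 sabins.

48.3 sabins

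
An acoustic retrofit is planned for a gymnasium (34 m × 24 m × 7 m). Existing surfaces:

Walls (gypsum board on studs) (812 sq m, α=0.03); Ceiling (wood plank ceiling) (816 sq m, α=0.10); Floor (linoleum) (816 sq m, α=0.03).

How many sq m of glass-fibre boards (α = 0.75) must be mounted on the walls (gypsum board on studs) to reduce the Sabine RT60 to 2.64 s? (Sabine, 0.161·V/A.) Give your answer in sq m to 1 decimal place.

Summing Sᵢαᵢ: 24.360 + 81.600 + 24.480 → A₁ = 130.440 sabins.
V = 5712 m³. Target absorption A₂ = 0.161 × 5712 / 2.64 = 348.345 sabins.
ΔA needed = 348.345 − 130.440 = 217.905 sabins.
Each sq m of panel replacing the walls (gypsum board on studs) adds (0.75 − 0.03) = 0.72 sabins.
Area = ΔA/Δα = 217.905/0.72 = 302.6 sq m.

302.6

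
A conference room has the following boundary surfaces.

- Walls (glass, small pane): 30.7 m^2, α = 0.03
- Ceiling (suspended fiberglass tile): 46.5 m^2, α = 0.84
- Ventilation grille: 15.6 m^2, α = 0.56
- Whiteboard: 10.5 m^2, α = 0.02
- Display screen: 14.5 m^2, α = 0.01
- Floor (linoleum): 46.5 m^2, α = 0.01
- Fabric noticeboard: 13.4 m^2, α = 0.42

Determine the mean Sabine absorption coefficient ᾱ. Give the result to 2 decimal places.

0.31

S = Σ Sᵢ = 30.7 + 46.5 + 15.6 + 10.5 + 14.5 + 46.5 + 13.4 = 177.7 m^2.
Weighted sum Σ Sα = 55.165.
ᾱ = A/S = 0.31.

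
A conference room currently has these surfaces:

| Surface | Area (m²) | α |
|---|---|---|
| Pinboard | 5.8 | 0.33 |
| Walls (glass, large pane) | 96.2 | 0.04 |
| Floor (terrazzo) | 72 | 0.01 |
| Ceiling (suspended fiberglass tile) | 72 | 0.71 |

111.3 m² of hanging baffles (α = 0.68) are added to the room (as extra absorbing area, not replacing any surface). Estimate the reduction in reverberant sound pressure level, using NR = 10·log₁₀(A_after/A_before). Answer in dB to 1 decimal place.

Summing Sᵢαᵢ: 1.914 + 3.848 + 0.720 + 51.120 → A_before = 57.602 sabins.
Added absorption = 111.3 × 0.68 = 75.684 sabins.
New total A_after = 133.286 sabins.
NR = 10·log₁₀(133.286/57.602) = 3.6 dB.

3.6 dB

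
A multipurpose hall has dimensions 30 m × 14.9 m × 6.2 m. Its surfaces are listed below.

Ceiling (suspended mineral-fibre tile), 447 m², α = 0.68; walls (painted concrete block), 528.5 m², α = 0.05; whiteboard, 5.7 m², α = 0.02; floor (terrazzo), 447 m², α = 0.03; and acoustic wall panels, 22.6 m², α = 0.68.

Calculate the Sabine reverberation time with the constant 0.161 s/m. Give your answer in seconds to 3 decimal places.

A = Σ Sᵢαᵢ = 447*0.68 + 528.5*0.05 + 5.7*0.02 + 447*0.03 + 22.6*0.68 = 359.277 sabins.
Room volume: 2771.4 m³.
T = 0.161 V/A = 0.161·2771.4/359.277 = 1.242 s.

1.242 seconds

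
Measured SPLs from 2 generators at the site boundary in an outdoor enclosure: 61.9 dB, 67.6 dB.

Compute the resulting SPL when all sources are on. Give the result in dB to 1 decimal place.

Converting to relative power and adding: 10^(61.9/10) + 10^(67.6/10) = 7.303e+06.
Combined level = 10 log₁₀(7.303e+06) = 68.6 dB.

68.6 dB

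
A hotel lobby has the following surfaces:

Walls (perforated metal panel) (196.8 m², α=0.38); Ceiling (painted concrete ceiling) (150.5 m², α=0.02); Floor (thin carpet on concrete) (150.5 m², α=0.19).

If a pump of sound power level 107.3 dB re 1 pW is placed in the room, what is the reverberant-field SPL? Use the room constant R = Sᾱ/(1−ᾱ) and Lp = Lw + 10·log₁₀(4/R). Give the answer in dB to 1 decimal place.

92.0 dB

A = 106.389 sabins; S = 497.8 m².
ᾱ = 106.389/497.8 = 0.2137; R = Sᾱ/(1−ᾱ) = 106.389/(1−0.2137) = 135.303 m².
Lp = 107.3 + 10·log₁₀(4/135.303) = 107.3 + (-15.29) = 92.0 dB.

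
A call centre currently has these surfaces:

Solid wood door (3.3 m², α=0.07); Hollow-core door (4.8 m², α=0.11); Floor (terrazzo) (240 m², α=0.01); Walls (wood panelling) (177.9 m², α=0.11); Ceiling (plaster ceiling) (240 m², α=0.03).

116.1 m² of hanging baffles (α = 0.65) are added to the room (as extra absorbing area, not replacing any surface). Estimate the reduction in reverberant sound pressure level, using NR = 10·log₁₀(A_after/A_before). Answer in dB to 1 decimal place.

5.5 dB

Summing Sᵢαᵢ: 0.231 + 0.528 + 2.400 + 19.569 + 7.200 → A_before = 29.928 sabins.
Added absorption = 116.1 × 0.65 = 75.465 sabins.
A_after = 29.928 + 75.465 = 105.393 sabins.
Reduction = 10 log₁₀(A_after/A_before) = 10 log₁₀(3.5216) = 5.5 dB.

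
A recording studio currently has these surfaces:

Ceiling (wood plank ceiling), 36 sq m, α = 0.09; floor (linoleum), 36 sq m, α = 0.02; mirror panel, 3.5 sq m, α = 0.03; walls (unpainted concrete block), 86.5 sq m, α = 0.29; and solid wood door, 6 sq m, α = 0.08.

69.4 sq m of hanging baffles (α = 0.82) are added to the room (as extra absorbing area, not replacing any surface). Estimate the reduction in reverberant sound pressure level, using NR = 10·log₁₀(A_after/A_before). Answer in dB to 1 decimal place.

4.7 dB

Summing Sᵢαᵢ: 3.240 + 0.720 + 0.105 + 25.085 + 0.480 → A_before = 29.630 sabins.
Treatment contributes 69.4·0.82 = 56.908 sabins.
A_after = 29.630 + 56.908 = 86.538 sabins.
NR = 10·log₁₀(86.538/29.630) = 4.7 dB.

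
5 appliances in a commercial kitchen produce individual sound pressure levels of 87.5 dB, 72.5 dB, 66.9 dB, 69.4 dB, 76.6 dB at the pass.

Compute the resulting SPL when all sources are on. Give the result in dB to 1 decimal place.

Σ 10^(Lᵢ/10) = 6.394e+08.
L_total = 10·log₁₀(6.394e+08) = 88.1 dB.

88.1 dB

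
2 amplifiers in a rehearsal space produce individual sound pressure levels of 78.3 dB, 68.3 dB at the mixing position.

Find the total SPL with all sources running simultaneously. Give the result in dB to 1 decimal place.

Converting to relative power and adding: 10^(78.3/10) + 10^(68.3/10) = 7.437e+07.
Combined level = 10 log₁₀(7.437e+07) = 78.7 dB.

78.7 dB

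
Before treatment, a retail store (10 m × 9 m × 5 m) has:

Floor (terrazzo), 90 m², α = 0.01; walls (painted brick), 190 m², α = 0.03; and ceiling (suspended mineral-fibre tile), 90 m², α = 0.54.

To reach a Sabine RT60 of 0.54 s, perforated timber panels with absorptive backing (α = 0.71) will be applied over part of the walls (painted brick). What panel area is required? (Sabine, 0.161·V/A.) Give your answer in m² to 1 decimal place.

A₁ = Σ Sᵢαᵢ = 90·0.01 + 190·0.03 + 90·0.54 = 55.200 sabins.
V = 450 m³. Target absorption A₂ = 0.161 × 450 / 0.54 = 134.167 sabins.
Absorption to add: 134.167 − 55.200 = 78.967 sabins.
Each m² of panel replacing the walls (painted brick) adds (0.71 − 0.03) = 0.68 sabins.
Panel area = 78.967 / 0.68 = 116.1 m².

116.1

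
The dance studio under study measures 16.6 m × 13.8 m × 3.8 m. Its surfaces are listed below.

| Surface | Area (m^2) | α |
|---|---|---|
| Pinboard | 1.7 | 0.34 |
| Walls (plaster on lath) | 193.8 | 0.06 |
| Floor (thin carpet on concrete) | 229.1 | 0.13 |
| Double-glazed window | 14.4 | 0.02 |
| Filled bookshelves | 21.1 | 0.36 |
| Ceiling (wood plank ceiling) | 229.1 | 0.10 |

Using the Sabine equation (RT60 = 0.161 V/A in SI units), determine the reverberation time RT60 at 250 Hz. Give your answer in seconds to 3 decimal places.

Summing Sᵢαᵢ: 0.578 + 11.628 + 29.783 + 0.288 + 7.596 + 22.910 → A = 72.783 sabins.
Volume V = 16.6 × 13.8 × 3.8 = 870.504 m³.
T = 0.161 V/A = 0.161·870.504/72.783 = 1.926 s.

1.926 s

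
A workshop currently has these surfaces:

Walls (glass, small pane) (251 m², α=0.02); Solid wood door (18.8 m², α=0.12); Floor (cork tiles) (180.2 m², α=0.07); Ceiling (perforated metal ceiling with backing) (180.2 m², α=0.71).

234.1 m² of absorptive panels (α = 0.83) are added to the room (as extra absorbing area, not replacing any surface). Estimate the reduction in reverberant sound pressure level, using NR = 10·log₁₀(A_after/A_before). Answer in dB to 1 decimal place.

A_before = Σ Sᵢαᵢ = 251×0.02 + 18.8×0.12 + 180.2×0.07 + 180.2×0.71 = 147.832 sabins.
Treatment contributes 234.1·0.83 = 194.303 sabins.
New total A_after = 342.135 sabins.
NR = 10·log₁₀(342.135/147.832) = 3.6 dB.

3.6 dB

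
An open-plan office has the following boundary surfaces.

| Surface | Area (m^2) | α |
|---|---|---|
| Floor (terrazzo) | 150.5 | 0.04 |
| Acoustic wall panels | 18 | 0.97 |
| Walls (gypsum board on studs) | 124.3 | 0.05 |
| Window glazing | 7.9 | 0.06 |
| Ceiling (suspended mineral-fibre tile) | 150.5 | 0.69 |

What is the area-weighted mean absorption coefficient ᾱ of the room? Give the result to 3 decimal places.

Total surface area S = 451.2 m^2.
Σ(Sᵢαᵢ) = 150.5×0.04 + 18×0.97 + 124.3×0.05 + 7.9×0.06 + 150.5×0.69 = 134.014.
ᾱ = 134.014 / 451.2 = 0.297.

0.297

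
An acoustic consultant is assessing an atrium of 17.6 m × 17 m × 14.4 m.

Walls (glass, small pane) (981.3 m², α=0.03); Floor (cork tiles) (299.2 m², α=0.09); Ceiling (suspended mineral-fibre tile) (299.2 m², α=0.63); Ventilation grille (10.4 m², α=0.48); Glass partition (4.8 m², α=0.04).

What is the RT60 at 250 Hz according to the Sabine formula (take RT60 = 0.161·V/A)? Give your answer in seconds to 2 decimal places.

2.77 s

Total absorption A = 981.3·0.03 + 299.2·0.09 + 299.2·0.63 + 10.4·0.48 + 4.8·0.04
  = 29.439 + 26.928 + 188.496 + 4.992 + 0.192 = 250.047 m² sabins.
Volume V = 17.6 × 17 × 14.4 = 4308.48 m³.
RT60 = 0.161 · V / A = 0.161 × 4308.48 / 250.047 = 2.77 s.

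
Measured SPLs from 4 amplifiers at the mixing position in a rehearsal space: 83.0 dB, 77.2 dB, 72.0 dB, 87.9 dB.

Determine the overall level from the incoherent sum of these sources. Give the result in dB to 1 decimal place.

89.5 dB

Σ 10^(Lᵢ/10) = 8.845e+08.
L_total = 10·log₁₀(8.845e+08) = 89.5 dB.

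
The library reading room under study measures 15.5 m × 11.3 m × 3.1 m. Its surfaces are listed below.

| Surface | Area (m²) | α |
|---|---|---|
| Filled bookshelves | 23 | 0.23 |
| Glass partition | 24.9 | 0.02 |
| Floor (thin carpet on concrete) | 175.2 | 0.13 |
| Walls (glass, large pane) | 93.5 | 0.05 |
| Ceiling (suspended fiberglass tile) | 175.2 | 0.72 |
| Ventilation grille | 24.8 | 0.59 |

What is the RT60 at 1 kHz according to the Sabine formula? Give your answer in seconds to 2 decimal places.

0.50 s

A = Σ Sᵢαᵢ = 23*0.23 + 24.9*0.02 + 175.2*0.13 + 93.5*0.05 + 175.2*0.72 + 24.8*0.59 = 174.015 sabins.
Volume V = 15.5 × 11.3 × 3.1 = 542.965 m³.
Sabine: RT60 = 0.161 × 542.965 / 174.015 = 0.50 s.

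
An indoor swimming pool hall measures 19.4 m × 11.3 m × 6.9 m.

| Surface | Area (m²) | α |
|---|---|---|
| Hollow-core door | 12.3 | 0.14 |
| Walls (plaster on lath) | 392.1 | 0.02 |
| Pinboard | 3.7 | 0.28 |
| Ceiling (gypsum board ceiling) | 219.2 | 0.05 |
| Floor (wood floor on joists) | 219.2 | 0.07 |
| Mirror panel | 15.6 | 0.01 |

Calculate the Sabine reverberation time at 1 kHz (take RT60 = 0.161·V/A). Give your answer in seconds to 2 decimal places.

6.57 s

A = Σ Sᵢαᵢ = 12.3×0.14 + 392.1×0.02 + 3.7×0.28 + 219.2×0.05 + 219.2×0.07 + 15.6×0.01 = 37.060 sabins.
V = 19.4·11.3·6.9 = 1512.618 m³.
RT60 = 0.161 · V / A = 0.161 × 1512.618 / 37.060 = 6.57 s.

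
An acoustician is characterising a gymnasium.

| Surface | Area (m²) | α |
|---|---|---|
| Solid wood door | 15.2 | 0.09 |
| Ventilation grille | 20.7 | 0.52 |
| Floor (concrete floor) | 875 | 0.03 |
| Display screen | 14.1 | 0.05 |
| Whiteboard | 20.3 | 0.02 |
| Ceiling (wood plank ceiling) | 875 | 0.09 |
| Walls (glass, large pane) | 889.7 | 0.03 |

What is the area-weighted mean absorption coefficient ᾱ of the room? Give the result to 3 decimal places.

0.053

S = Σ Sᵢ = 15.2 + 20.7 + 875 + 14.1 + 20.3 + 875 + 889.7 = 2710.0 m².
Weighted sum Σ Sα = 144.934.
ᾱ = A/S = 0.053.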